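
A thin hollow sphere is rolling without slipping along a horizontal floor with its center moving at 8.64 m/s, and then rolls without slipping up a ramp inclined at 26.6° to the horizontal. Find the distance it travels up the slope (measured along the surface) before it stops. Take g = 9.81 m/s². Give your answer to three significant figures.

With I = (2/3)MR², the ratio k = I/(MR²) is 2/3.
The rolling condition ω = v/R makes the rotational term ½I(v/R)² = ½kMv², so KE_total = ½(1+k)Mv² = (5/6)Mv².
Setting this equal to Mgh gives the vertical rise h = (1+k)v₀²/(2g) = 1.667×8.64²/(2×9.81) = 6.341 m.
Along the incline, d = h/sinθ = 6.341/sin26.6° ≈ 14.2 m.

d ≈ 14.2 m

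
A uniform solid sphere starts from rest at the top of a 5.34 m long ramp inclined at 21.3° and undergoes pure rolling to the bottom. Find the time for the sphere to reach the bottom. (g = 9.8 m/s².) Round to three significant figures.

Here I = (2/5)MR², so the shape factor k = I/(MR²) = 0.4.
Translational: Mg sinθ − f = Ma. Rotational about the CM: fR = Iα = kMRa, so f = kMa.
Hence a = g sinθ/(1+k) = 9.8×sin21.3°/1.4 = 2.543 m/s².
With constant a from rest, t = √(2L/a) = √(2·5.34/2.543) ≈ 2.05 s.

t ≈ 2.05 s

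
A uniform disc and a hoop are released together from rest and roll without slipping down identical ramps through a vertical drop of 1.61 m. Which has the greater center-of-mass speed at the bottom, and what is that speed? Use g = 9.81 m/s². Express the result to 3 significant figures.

the uniform disc, at v ≈ 4.59 m/s

For rolling without slipping, Mgh = ½(1+k)Mv² where k = I/(MR²), so v = √(2gh/(1+k)).
Uniform disc: k = 0.5, giving v = √(2×9.81×1.61/1.5) = 4.589 m/s.
Hoop: k = 1, giving v = √(2×9.81×1.61/2) = 3.974 m/s.
The smaller k wins: the uniform disc, at ≈ 4.59 m/s.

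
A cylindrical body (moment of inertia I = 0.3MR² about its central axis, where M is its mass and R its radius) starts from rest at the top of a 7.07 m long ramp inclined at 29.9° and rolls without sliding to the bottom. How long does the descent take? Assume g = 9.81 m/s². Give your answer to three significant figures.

t ≈ 1.94 s

With I = 0.3MR², the ratio k = I/(MR²) is 0.3.
Newton's second law down the slope: Mg sinθ − f = Ma. The torque equation fR = Iα (with α = a/R) gives f = kMa.
Hence a = g sinθ/(1+k) = 9.81×sin29.9°/1.3 = 3.762 m/s².
Starting from rest, L = ½at², so t = √(2L/a) = √(2×7.07/3.762) ≈ 1.94 s.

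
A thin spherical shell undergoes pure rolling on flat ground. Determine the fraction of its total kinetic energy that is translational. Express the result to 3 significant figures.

fraction ≈ 0.600

With I = (2/3)MR², the ratio k = I/(MR²) is 2/3.
With ω = v/R, KE_trans = ½Mv² and KE_rot = ½Iω² = ½kMv², so KE_total = ½(1+k)Mv².
The translational fraction is therefore 1/(1+k) = 1/1.667 ≈ 0.600.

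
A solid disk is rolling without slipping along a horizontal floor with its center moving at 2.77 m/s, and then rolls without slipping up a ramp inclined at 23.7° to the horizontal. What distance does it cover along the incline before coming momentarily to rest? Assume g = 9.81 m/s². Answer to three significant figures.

The moment of inertia is (1/2)MR², giving k ≡ I/(MR²) = 0.5.
The rolling condition ω = v/R makes the rotational term ½I(v/R)² = ½kMv², so KE_total = ½(1+k)Mv² = (3/4)Mv².
Setting this equal to Mgh gives the vertical rise h = (1+k)v₀²/(2g) = 1.5×2.77²/(2×9.81) = 0.5866 m.
Along the incline, d = h/sinθ = 0.5866/sin23.7° ≈ 1.46 m.

d ≈ 1.46 m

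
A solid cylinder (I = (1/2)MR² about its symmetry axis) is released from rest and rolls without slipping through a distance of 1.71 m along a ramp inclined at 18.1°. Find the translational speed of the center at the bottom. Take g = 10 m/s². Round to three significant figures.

v ≈ 2.66 m/s

For this body I = (1/2)MR², i.e. k = I/(MR²) = 0.5.
Rolling without slipping gives ω = v/R, so the total kinetic energy is ½Mv² + ½Iω² = ½(1+k)Mv² = (3/4)Mv².
The vertical drop is h = L sinθ = 1.71 × sin18.1° = 0.5313 m.
Setting Mgh = (3/4)Mv² gives v = √(2gh/(1+k)) = √(2·10·0.5313/1.5) ≈ 2.66 m/s.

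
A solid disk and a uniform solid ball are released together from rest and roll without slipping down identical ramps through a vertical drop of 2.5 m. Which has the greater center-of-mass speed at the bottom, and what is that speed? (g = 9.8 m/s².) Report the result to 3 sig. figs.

the uniform solid ball, at v ≈ 5.92 m/s

For rolling without slipping, Mgh = ½(1+k)Mv² where k = I/(MR²), so v = √(2gh/(1+k)).
Solid disk: k = 0.5, giving v = √(2×9.8×2.5/1.5) = 5.715 m/s.
Uniform solid ball: k = 0.4, giving v = √(2×9.8×2.5/1.4) = 5.916 m/s.
The smaller k wins: the uniform solid ball, at ≈ 5.92 m/s.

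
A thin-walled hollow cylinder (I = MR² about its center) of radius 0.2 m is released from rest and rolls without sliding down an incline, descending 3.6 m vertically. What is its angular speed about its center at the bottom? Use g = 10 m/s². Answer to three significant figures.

ω ≈ 30.0 rad/s

The moment of inertia is MR², giving k ≡ I/(MR²) = 1.
The rolling condition ω = v/R makes the rotational term ½I(v/R)² = ½kMv², so KE_total = ½(1+k)Mv² = Mv².
Energy conservation Mgh = ½(1+k)Mv² gives v = √(2gh/(1+k)) = √(2 × 10 × 3.6 / 2) = 6 m/s.
The angular speed follows from ω = v/R = 6/0.2 ≈ 30.0 rad/s.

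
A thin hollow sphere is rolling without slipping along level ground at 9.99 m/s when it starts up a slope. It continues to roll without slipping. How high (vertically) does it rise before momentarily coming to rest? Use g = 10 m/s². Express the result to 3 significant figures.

h ≈ 8.32 m

The moment of inertia is (2/3)MR², giving k ≡ I/(MR²) = 2/3.
Since it rolls without slipping, ω = v/R and KE = ½Mv² + ½Iω² = ½(1+k)Mv² = (5/6)Mv².
At the top the kinetic energy is zero, so (5/6)Mv₀² = Mgh.
Thus h = (1+k)v₀²/(2g) = 1.667 × 9.99² / (2 × 10) ≈ 8.32 m.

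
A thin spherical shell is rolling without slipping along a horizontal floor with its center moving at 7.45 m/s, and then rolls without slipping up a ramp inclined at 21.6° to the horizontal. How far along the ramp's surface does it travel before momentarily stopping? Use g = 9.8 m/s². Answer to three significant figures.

The moment of inertia is (2/3)MR², giving k ≡ I/(MR²) = 2/3.
Since it rolls without slipping, ω = v/R and KE = ½Mv² + ½Iω² = ½(1+k)Mv² = (5/6)Mv².
Setting this equal to Mgh gives the vertical rise h = (1+k)v₀²/(2g) = 1.667×7.45²/(2×9.8) = 4.72 m.
The distance along the slope is d = h/sinθ = 4.72/sin21.6° ≈ 12.8 m.

d ≈ 12.8 m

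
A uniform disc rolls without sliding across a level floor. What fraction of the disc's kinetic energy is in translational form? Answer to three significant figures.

fraction ≈ 0.667

With I = (1/2)MR², the ratio k = I/(MR²) is 0.5.
With ω = v/R, KE_trans = ½Mv² and KE_rot = ½Iω² = ½kMv², so KE_total = ½(1+k)Mv².
The translational fraction is therefore 1/(1+k) = 1/1.5 ≈ 0.667.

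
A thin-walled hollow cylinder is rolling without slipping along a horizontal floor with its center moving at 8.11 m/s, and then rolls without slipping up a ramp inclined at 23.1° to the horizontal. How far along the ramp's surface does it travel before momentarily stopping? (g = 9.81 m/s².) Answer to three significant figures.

For this body I = MR², i.e. k = I/(MR²) = 1.
Rolling without slipping gives ω = v/R, so the total kinetic energy is ½Mv² + ½Iω² = ½(1+k)Mv² = Mv².
Setting this equal to Mgh gives the vertical rise h = (1+k)v₀²/(2g) = 2×8.11²/(2×9.81) = 6.705 m.
Along the incline, d = h/sinθ = 6.705/sin23.1° ≈ 17.1 m.

d ≈ 17.1 m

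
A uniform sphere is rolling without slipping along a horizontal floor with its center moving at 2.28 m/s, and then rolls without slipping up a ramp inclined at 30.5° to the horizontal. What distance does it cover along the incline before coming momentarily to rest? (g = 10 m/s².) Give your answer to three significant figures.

The moment of inertia is (2/5)MR², giving k ≡ I/(MR²) = 0.4.
Rolling without slipping gives ω = v/R, so the total kinetic energy is ½Mv² + ½Iω² = ½(1+k)Mv² = (7/10)Mv².
Setting this equal to Mgh gives the vertical rise h = (1+k)v₀²/(2g) = 1.4×2.28²/(2×10) = 0.3639 m.
The distance along the slope is d = h/sinθ = 0.3639/sin30.5° ≈ 0.717 m.

d ≈ 0.717 m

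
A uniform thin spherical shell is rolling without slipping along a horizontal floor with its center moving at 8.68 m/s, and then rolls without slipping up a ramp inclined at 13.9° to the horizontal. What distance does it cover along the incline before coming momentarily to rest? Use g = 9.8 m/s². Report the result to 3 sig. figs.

d ≈ 26.7 m

The moment of inertia is (2/3)MR², giving k ≡ I/(MR²) = 2/3.
The rolling condition ω = v/R makes the rotational term ½I(v/R)² = ½kMv², so KE_total = ½(1+k)Mv² = (5/6)Mv².
Setting this equal to Mgh gives the vertical rise h = (1+k)v₀²/(2g) = 1.667×8.68²/(2×9.8) = 6.407 m.
The distance along the slope is d = h/sinθ = 6.407/sin13.9° ≈ 26.7 m.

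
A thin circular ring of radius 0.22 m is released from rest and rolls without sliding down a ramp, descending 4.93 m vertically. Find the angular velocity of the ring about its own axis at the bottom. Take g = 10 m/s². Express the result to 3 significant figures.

ω ≈ 31.9 rad/s

The moment of inertia is MR², giving k ≡ I/(MR²) = 1.
Since it rolls without slipping, ω = v/R and KE = ½Mv² + ½Iω² = ½(1+k)Mv² = Mv².
Energy conservation Mgh = ½(1+k)Mv² gives v = √(2gh/(1+k)) = √(2 × 10 × 4.93 / 2) = 7.021 m/s.
Then ω = v/R = 7.021 / 0.22 ≈ 31.9 rad/s.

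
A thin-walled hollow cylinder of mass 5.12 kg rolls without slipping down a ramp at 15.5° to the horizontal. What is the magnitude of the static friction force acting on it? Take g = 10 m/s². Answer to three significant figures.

With I = MR², the ratio k = I/(MR²) is 1.
Newton's second law down the slope: Mg sinθ − f = Ma. The torque equation fR = Iα (with α = a/R) gives f = kMa.
Combining, a = g sinθ/(1+k) and f = kMa = kMg sinθ/(1+k).
f = 1 × 5.12 × 10 × sin15.5° / 2 ≈ 6.84 N.

f ≈ 6.84 N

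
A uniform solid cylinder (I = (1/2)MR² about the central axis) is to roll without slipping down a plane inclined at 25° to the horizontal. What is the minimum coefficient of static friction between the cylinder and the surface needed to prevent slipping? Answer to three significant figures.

The moment of inertia is (1/2)MR², giving k ≡ I/(MR²) = 0.5.
Translational: Mg sinθ − f = Ma. Rotational about the CM: fR = Iα = kMRa, so f = kMa.
These give a = g sinθ/(1+k) and the required friction f = kMg sinθ/(1+k).
The normal force is N = Mg cosθ, so μ_min = f/N = k tanθ/(1+k).
μ_min = 0.5 × tan25° / 1.5 ≈ 0.155.

μ_min ≈ 0.155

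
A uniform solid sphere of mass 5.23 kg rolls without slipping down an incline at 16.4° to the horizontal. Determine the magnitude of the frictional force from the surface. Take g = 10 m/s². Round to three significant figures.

f ≈ 4.22 N

Here I = (2/5)MR², so the shape factor k = I/(MR²) = 0.4.
Along the incline Mg sinθ − f = Ma, and torque about the center fR = Iα = kMR²(a/R) gives f = kMa.
Combining, a = g sinθ/(1+k) and f = kMa = kMg sinθ/(1+k).
f = 0.4 × 5.23 × 10 × sin16.4° / 1.4 ≈ 4.22 N.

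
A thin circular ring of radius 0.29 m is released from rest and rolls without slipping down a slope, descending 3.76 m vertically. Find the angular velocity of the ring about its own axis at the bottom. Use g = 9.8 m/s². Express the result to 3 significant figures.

ω ≈ 20.9 rad/s

The moment of inertia is MR², giving k ≡ I/(MR²) = 1.
Since it rolls without slipping, ω = v/R and KE = ½Mv² + ½Iω² = ½(1+k)Mv² = Mv².
Energy conservation Mgh = ½(1+k)Mv² gives v = √(2gh/(1+k)) = √(2 × 9.8 × 3.76 / 2) = 6.07 m/s.
The angular speed follows from ω = v/R = 6.07/0.29 ≈ 20.9 rad/s.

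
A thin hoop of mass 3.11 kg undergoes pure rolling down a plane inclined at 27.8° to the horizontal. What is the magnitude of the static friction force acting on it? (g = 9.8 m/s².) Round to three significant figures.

f ≈ 7.11 N

For this body I = MR², i.e. k = I/(MR²) = 1.
Along the incline Mg sinθ − f = Ma, and torque about the center fR = Iα = kMR²(a/R) gives f = kMa.
Combining, a = g sinθ/(1+k) and f = kMa = kMg sinθ/(1+k).
f = 1 × 3.11 × 9.8 × sin27.8° / 2 ≈ 7.11 N.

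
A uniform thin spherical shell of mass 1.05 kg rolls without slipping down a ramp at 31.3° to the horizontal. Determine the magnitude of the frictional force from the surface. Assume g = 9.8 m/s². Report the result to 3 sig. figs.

f ≈ 2.14 N

The moment of inertia is (2/3)MR², giving k ≡ I/(MR²) = 2/3.
Newton's second law down the slope: Mg sinθ − f = Ma. The torque equation fR = Iα (with α = a/R) gives f = kMa.
Combining, a = g sinθ/(1+k) and f = kMa = kMg sinθ/(1+k).
f = (2/3) × 1.05 × 9.8 × sin31.3° / 1.667 ≈ 2.14 N.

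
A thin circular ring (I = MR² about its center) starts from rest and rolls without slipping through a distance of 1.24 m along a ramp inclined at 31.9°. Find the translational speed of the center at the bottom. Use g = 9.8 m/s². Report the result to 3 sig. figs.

v ≈ 2.53 m/s

The moment of inertia is MR², giving k ≡ I/(MR²) = 1.
Pure rolling means v = ωR; then KE = ½Mv² + ½I(v/R)² = ½(1+k)Mv² = Mv².
The vertical drop is h = L sinθ = 1.24 × sin31.9° = 0.6553 m.
Energy conservation: Mgh = Mv², so v = √(2gh/(1+k)) = √(2 × 9.8 × 0.6553 / 2) ≈ 2.53 m/s.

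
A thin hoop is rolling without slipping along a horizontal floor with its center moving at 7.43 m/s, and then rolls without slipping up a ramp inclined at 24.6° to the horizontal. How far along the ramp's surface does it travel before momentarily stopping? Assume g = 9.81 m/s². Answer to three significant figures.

Here I = MR², so the shape factor k = I/(MR²) = 1.
Pure rolling means v = ωR; then KE = ½Mv² + ½I(v/R)² = ½(1+k)Mv² = Mv².
Setting this equal to Mgh gives the vertical rise h = (1+k)v₀²/(2g) = 2×7.43²/(2×9.81) = 5.627 m.
The distance along the slope is d = h/sinθ = 5.627/sin24.6° ≈ 13.5 m.

d ≈ 13.5 m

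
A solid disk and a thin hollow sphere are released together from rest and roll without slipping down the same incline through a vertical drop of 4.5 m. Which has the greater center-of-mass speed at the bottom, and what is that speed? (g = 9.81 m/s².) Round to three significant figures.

the solid disk, at v ≈ 7.67 m/s

For rolling without slipping, Mgh = ½(1+k)Mv² where k = I/(MR²), so v = √(2gh/(1+k)).
Solid disk: k = 0.5, giving v = √(2×9.81×4.5/1.5) = 7.672 m/s.
Thin hollow sphere: k = 2/3, giving v = √(2×9.81×4.5/1.667) = 7.278 m/s.
The smaller k wins: the solid disk, at ≈ 7.67 m/s.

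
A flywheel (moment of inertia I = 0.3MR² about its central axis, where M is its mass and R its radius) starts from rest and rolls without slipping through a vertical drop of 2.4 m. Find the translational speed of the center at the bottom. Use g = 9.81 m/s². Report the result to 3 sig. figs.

With I = 0.3MR², the ratio k = I/(MR²) is 0.3.
Pure rolling means v = ωR; then KE = ½Mv² + ½I(v/R)² = ½(1+k)Mv² = (13/20)Mv².
Setting Mgh = (13/20)Mv² gives v = √(2gh/(1+k)) = √(2·9.81·2.4/1.3) ≈ 6.02 m/s.

v ≈ 6.02 m/s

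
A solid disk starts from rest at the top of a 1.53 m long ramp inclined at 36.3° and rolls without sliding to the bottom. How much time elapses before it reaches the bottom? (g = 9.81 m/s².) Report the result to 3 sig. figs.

t ≈ 0.889 s

The moment of inertia is (1/2)MR², giving k ≡ I/(MR²) = 0.5.
Newton's second law down the slope: Mg sinθ − f = Ma. The torque equation fR = Iα (with α = a/R) gives f = kMa.
Hence a = g sinθ/(1+k) = 9.81×sin36.3°/1.5 = 3.872 m/s².
With constant a from rest, t = √(2L/a) = √(2·1.53/3.872) ≈ 0.889 s.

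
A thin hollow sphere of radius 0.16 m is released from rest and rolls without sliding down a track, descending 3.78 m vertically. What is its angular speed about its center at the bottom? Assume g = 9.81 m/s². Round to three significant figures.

The moment of inertia is (2/3)MR², giving k ≡ I/(MR²) = 2/3.
The rolling condition ω = v/R makes the rotational term ½I(v/R)² = ½kMv², so KE_total = ½(1+k)Mv² = (5/6)Mv².
Energy conservation Mgh = ½(1+k)Mv² gives v = √(2gh/(1+k)) = √(2 × 9.81 × 3.78 / 1.667) = 6.671 m/s.
The angular speed follows from ω = v/R = 6.671/0.16 ≈ 41.7 rad/s.

ω ≈ 41.7 rad/s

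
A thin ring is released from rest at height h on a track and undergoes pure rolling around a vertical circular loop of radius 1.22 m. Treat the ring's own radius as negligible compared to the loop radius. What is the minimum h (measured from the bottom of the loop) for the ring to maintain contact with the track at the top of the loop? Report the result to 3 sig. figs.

With I = MR², the ratio k = I/(MR²) is 1.
At the top of the loop, the minimum-contact condition is Mg = Mv_top²/r, so v_top² = gr.
With ω = v/R, the kinetic energy at speed v is ½(1+k)Mv² = Mv².
Energy conservation from release (height h) to the top (height 2r): Mgh = Mg(2r) + M·gr.
Thus h_min = 2r + (1+k)r/2 = r(2 + 2/2) = 1.22 × 3 ≈ 3.66 m.

h_min ≈ 3.66 m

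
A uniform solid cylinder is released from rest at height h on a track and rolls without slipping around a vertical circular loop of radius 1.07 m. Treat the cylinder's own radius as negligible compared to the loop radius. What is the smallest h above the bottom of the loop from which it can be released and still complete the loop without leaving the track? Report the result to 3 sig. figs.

For this body I = (1/2)MR², i.e. k = I/(MR²) = 0.5.
At the top, contact is just lost when gravity alone supplies the centripetal force: Mg = Mv_top²/r, i.e. v_top² = gr.
With ω = v/R, the kinetic energy at speed v is ½(1+k)Mv² = (3/4)Mv².
Energy conservation from release (height h) to the top (height 2r): Mgh = Mg(2r) + (3/4)M·gr.
Thus h_min = 2r + (1+k)r/2 = r(2 + 1.5/2) = 1.07 × 2.75 ≈ 2.94 m.

h_min ≈ 2.94 m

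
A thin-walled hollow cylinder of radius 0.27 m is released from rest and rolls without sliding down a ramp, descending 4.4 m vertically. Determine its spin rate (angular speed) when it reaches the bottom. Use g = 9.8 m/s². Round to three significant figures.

For this body I = MR², i.e. k = I/(MR²) = 1.
Rolling without slipping gives ω = v/R, so the total kinetic energy is ½Mv² + ½Iω² = ½(1+k)Mv² = Mv².
Energy conservation Mgh = ½(1+k)Mv² gives v = √(2gh/(1+k)) = √(2 × 9.8 × 4.4 / 2) = 6.567 m/s.
The angular speed follows from ω = v/R = 6.567/0.27 ≈ 24.3 rad/s.

ω ≈ 24.3 rad/s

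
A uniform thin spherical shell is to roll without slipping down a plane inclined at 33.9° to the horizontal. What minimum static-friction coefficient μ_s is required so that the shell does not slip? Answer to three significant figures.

The moment of inertia is (2/3)MR², giving k ≡ I/(MR²) = 2/3.
Along the incline Mg sinθ − f = Ma, and torque about the center fR = Iα = kMR²(a/R) gives f = kMa.
These give a = g sinθ/(1+k) and the required friction f = kMg sinθ/(1+k).
The normal force is N = Mg cosθ, so μ_min = f/N = k tanθ/(1+k).
μ_min = (2/3) × tan33.9° / 1.667 ≈ 0.269.

μ_min ≈ 0.269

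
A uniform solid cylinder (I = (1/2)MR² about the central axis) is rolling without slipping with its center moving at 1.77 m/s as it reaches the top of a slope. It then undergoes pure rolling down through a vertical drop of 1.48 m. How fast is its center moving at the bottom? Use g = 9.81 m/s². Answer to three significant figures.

v ≈ 4.74 m/s

For this body I = (1/2)MR², i.e. k = I/(MR²) = 0.5.
Since it rolls without slipping, ω = v/R and KE = ½Mv² + ½Iω² = ½(1+k)Mv² = (3/4)Mv².
Conserving energy between top and bottom: (3/4)Mv² = (3/4)Mv₀² + Mgh, hence v² = v₀² + 2gh/(1+k).
v = √(1.77² + 2×9.81×1.48/1.5) = √22.49 ≈ 4.74 m/s.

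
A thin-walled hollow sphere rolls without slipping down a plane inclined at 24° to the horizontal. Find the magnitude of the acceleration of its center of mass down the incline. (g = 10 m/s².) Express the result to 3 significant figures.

Here I = (2/3)MR², so the shape factor k = I/(MR²) = 2/3.
Translational: Mg sinθ − f = Ma. Rotational about the CM: fR = Iα = kMRa, so f = kMa.
Eliminating f: Mg sinθ = (1+k)Ma, so a = g sinθ/(1+k) = 10 × sin24° / 1.667 ≈ 2.44 m/s².

a ≈ 2.44 m/s²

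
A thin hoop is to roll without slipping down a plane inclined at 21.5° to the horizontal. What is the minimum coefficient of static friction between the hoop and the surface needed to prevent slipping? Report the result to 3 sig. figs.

μ_min ≈ 0.197

For this body I = MR², i.e. k = I/(MR²) = 1.
Newton's second law down the slope: Mg sinθ − f = Ma. The torque equation fR = Iα (with α = a/R) gives f = kMa.
These give a = g sinθ/(1+k) and the required friction f = kMg sinθ/(1+k).
The normal force is N = Mg cosθ, so μ_min = f/N = k tanθ/(1+k).
μ_min = 1 × tan21.5° / 2 ≈ 0.197.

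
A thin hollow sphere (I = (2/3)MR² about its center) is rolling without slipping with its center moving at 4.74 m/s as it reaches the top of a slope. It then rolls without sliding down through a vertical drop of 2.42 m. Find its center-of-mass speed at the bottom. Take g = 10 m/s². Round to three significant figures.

The moment of inertia is (2/3)MR², giving k ≡ I/(MR²) = 2/3.
Rolling without slipping gives ω = v/R, so the total kinetic energy is ½Mv² + ½Iω² = ½(1+k)Mv² = (5/6)Mv².
Conserving energy between top and bottom: (5/6)Mv² = (5/6)Mv₀² + Mgh, hence v² = v₀² + 2gh/(1+k).
v = √(4.74² + 2×10×2.42/1.667) = √51.51 ≈ 7.18 m/s.

v ≈ 7.18 m/s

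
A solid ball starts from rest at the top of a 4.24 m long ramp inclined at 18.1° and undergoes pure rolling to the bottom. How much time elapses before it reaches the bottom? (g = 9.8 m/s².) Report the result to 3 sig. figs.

The moment of inertia is (2/5)MR², giving k ≡ I/(MR²) = 0.4.
Along the incline Mg sinθ − f = Ma, and torque about the center fR = Iα = kMR²(a/R) gives f = kMa.
Hence a = g sinθ/(1+k) = 9.8×sin18.1°/1.4 = 2.175 m/s².
With constant a from rest, t = √(2L/a) = √(2·4.24/2.175) ≈ 1.97 s.

t ≈ 1.97 s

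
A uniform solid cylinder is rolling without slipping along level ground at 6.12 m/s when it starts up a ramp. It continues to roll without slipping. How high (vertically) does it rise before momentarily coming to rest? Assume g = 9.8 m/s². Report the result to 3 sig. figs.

The moment of inertia is (1/2)MR², giving k ≡ I/(MR²) = 0.5.
Rolling without slipping gives ω = v/R, so the total kinetic energy is ½Mv² + ½Iω² = ½(1+k)Mv² = (3/4)Mv².
At the top the kinetic energy is zero, so (3/4)Mv₀² = Mgh.
Thus h = (1+k)v₀²/(2g) = 1.5 × 6.12² / (2 × 9.8) ≈ 2.87 m.

h ≈ 2.87 m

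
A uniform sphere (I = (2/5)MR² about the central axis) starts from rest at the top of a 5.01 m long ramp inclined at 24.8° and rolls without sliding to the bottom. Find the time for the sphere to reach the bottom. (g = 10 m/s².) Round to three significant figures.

For this body I = (2/5)MR², i.e. k = I/(MR²) = 0.4.
Along the incline Mg sinθ − f = Ma, and torque about the center fR = Iα = kMR²(a/R) gives f = kMa.
Hence a = g sinθ/(1+k) = 10×sin24.8°/1.4 = 2.996 m/s².
With constant a from rest, t = √(2L/a) = √(2·5.01/2.996) ≈ 1.83 s.

t ≈ 1.83 s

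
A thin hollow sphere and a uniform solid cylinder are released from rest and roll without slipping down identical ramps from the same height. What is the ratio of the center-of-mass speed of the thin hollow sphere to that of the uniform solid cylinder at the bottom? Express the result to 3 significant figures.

Each satisfies Mgh = ½(1+k)Mv² with k = I/(MR²), so v ∝ 1/√(1+k).
For the thin hollow sphere k = 2/3; for the uniform solid cylinder k = 0.5.
v₁/v₂ = √((1+k₂)/(1+k₁)) = √(1.5/1.667) ≈ 0.949.

v_ratio ≈ 0.949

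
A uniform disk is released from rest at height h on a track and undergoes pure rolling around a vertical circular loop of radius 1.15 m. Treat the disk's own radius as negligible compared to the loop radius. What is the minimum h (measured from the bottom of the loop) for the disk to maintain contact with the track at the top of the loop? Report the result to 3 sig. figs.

h_min ≈ 3.16 m

For this body I = (1/2)MR², i.e. k = I/(MR²) = 0.5.
At the top of the loop, the minimum-contact condition is Mg = Mv_top²/r, so v_top² = gr.
With ω = v/R, the kinetic energy at speed v is ½(1+k)Mv² = (3/4)Mv².
Energy conservation from release (height h) to the top (height 2r): Mgh = Mg(2r) + (3/4)M·gr.
Thus h_min = 2r + (1+k)r/2 = r(2 + 1.5/2) = 1.15 × 2.75 ≈ 3.16 m.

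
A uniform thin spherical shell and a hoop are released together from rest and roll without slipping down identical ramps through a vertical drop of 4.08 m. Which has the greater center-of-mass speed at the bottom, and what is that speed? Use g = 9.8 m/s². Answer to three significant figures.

the uniform thin spherical shell, at v ≈ 6.93 m/s

For rolling without slipping, Mgh = ½(1+k)Mv² where k = I/(MR²), so v = √(2gh/(1+k)).
Uniform thin spherical shell: k = 2/3, giving v = √(2×9.8×4.08/1.667) = 6.927 m/s.
Hoop: k = 1, giving v = √(2×9.8×4.08/2) = 6.323 m/s.
The smaller k wins: the uniform thin spherical shell, at ≈ 6.93 m/s.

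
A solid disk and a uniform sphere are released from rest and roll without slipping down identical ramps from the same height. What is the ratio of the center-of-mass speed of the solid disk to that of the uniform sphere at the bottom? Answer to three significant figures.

v_ratio ≈ 0.966

Each satisfies Mgh = ½(1+k)Mv² with k = I/(MR²), so v ∝ 1/√(1+k).
For the solid disk k = 0.5; for the uniform sphere k = 0.4.
v₁/v₂ = √((1+k₂)/(1+k₁)) = √(1.4/1.5) ≈ 0.966.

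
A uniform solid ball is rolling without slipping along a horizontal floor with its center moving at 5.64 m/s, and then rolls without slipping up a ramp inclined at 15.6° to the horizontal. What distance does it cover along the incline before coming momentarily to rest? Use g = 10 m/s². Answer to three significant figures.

d ≈ 8.28 m

For this body I = (2/5)MR², i.e. k = I/(MR²) = 0.4.
The rolling condition ω = v/R makes the rotational term ½I(v/R)² = ½kMv², so KE_total = ½(1+k)Mv² = (7/10)Mv².
Setting this equal to Mgh gives the vertical rise h = (1+k)v₀²/(2g) = 1.4×5.64²/(2×10) = 2.227 m.
The distance along the slope is d = h/sinθ = 2.227/sin15.6° ≈ 8.28 m.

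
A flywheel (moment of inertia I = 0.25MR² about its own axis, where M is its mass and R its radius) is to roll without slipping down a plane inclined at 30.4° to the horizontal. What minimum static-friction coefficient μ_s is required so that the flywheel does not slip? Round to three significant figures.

μ_min ≈ 0.117

With I = 0.25MR², the ratio k = I/(MR²) is 0.25.
Translational: Mg sinθ − f = Ma. Rotational about the CM: fR = Iα = kMRa, so f = kMa.
These give a = g sinθ/(1+k) and the required friction f = kMg sinθ/(1+k).
The normal force is N = Mg cosθ, so μ_min = f/N = k tanθ/(1+k).
μ_min = 0.25 × tan30.4° / 1.25 ≈ 0.117.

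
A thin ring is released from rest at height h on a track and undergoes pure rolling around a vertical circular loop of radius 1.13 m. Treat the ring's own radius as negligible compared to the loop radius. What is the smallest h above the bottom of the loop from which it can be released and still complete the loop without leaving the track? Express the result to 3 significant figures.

Here I = MR², so the shape factor k = I/(MR²) = 1.
At the top of the loop, the minimum-contact condition is Mg = Mv_top²/r, so v_top² = gr.
With ω = v/R, the kinetic energy at speed v is ½(1+k)Mv² = Mv².
Energy conservation from release (height h) to the top (height 2r): Mgh = Mg(2r) + M·gr.
Thus h_min = 2r + (1+k)r/2 = r(2 + 2/2) = 1.13 × 3 ≈ 3.39 m.

h_min ≈ 3.39 m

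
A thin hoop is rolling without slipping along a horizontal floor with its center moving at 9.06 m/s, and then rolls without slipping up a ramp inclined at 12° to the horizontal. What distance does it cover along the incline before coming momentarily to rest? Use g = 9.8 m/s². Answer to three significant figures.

Here I = MR², so the shape factor k = I/(MR²) = 1.
Since it rolls without slipping, ω = v/R and KE = ½Mv² + ½Iω² = ½(1+k)Mv² = Mv².
Setting this equal to Mgh gives the vertical rise h = (1+k)v₀²/(2g) = 2×9.06²/(2×9.8) = 8.376 m.
The distance along the slope is d = h/sinθ = 8.376/sin12° ≈ 40.3 m.

d ≈ 40.3 m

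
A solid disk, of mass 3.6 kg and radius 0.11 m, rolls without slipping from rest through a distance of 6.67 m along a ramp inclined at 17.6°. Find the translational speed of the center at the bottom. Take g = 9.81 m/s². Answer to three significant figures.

The moment of inertia is (1/2)MR², giving k ≡ I/(MR²) = 0.5.
Pure rolling means v = ωR; then KE = ½Mv² + ½I(v/R)² = ½(1+k)Mv² = (3/4)Mv².
The vertical drop is h = L sinθ = 6.67 × sin17.6° = 2.017 m.
Setting Mgh = (3/4)Mv² gives v = √(2gh/(1+k)) = √(2·9.81·2.017/1.5) ≈ 5.14 m/s.

v ≈ 5.14 m/s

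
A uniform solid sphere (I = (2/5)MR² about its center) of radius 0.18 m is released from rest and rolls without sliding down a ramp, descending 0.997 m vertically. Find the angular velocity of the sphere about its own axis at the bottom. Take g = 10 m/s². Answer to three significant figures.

For this body I = (2/5)MR², i.e. k = I/(MR²) = 0.4.
Since it rolls without slipping, ω = v/R and KE = ½Mv² + ½Iω² = ½(1+k)Mv² = (7/10)Mv².
Energy conservation Mgh = ½(1+k)Mv² gives v = √(2gh/(1+k)) = √(2 × 10 × 0.997 / 1.4) = 3.774 m/s.
The angular speed follows from ω = v/R = 3.774/0.18 ≈ 21.0 rad/s.

ω ≈ 21.0 rad/s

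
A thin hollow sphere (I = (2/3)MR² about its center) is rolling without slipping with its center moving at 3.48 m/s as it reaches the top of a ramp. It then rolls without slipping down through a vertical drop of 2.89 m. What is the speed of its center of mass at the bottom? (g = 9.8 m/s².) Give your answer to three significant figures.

For this body I = (2/3)MR², i.e. k = I/(MR²) = 2/3.
Rolling without slipping gives ω = v/R, so the total kinetic energy is ½Mv² + ½Iω² = ½(1+k)Mv² = (5/6)Mv².
Energy conservation: (5/6)Mv₀² + Mgh = (5/6)Mv², so v² = v₀² + 2gh/(1+k).
v = √(3.48² + 2×9.8×2.89/1.667) = √46.1 ≈ 6.79 m/s.

v ≈ 6.79 m/s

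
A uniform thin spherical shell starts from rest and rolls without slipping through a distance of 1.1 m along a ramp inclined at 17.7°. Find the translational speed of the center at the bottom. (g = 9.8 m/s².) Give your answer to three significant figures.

Here I = (2/3)MR², so the shape factor k = I/(MR²) = 2/3.
Rolling without slipping gives ω = v/R, so the total kinetic energy is ½Mv² + ½Iω² = ½(1+k)Mv² = (5/6)Mv².
The vertical drop is h = L sinθ = 1.1 × sin17.7° = 0.3344 m.
Energy conservation: Mgh = (5/6)Mv², so v = √(2gh/(1+k)) = √(2 × 9.8 × 0.3344 / 1.667) ≈ 1.98 m/s.

v ≈ 1.98 m/s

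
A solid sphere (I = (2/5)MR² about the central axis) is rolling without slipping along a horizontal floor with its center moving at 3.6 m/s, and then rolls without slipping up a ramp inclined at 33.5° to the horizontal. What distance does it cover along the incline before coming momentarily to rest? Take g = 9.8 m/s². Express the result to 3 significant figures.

For this body I = (2/5)MR², i.e. k = I/(MR²) = 0.4.
Since it rolls without slipping, ω = v/R and KE = ½Mv² + ½Iω² = ½(1+k)Mv² = (7/10)Mv².
Setting this equal to Mgh gives the vertical rise h = (1+k)v₀²/(2g) = 1.4×3.6²/(2×9.8) = 0.9257 m.
The distance along the slope is d = h/sinθ = 0.9257/sin33.5° ≈ 1.68 m.

d ≈ 1.68 m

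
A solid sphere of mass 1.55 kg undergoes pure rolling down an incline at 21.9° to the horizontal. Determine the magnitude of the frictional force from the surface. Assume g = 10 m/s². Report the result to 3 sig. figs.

f ≈ 1.65 N

For this body I = (2/5)MR², i.e. k = I/(MR²) = 0.4.
Newton's second law down the slope: Mg sinθ − f = Ma. The torque equation fR = Iα (with α = a/R) gives f = kMa.
Combining, a = g sinθ/(1+k) and f = kMa = kMg sinθ/(1+k).
f = 0.4 × 1.55 × 10 × sin21.9° / 1.4 ≈ 1.65 N.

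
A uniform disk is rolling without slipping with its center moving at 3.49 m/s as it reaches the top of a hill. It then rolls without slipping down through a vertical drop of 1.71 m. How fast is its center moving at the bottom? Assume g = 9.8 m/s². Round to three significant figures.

The moment of inertia is (1/2)MR², giving k ≡ I/(MR²) = 0.5.
Since it rolls without slipping, ω = v/R and KE = ½Mv² + ½Iω² = ½(1+k)Mv² = (3/4)Mv².
Energy conservation: (3/4)Mv₀² + Mgh = (3/4)Mv², so v² = v₀² + 2gh/(1+k).
v = √(3.49² + 2×9.8×1.71/1.5) = √34.52 ≈ 5.88 m/s.

v ≈ 5.88 m/s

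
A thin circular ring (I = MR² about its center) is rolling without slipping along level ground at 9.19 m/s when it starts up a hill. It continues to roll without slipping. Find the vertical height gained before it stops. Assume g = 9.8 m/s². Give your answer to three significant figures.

h ≈ 8.62 m

With I = MR², the ratio k = I/(MR²) is 1.
Rolling without slipping gives ω = v/R, so the total kinetic energy is ½Mv² + ½Iω² = ½(1+k)Mv² = Mv².
At the top the kinetic energy is zero, so Mv₀² = Mgh.
Thus h = (1+k)v₀²/(2g) = 2 × 9.19² / (2 × 9.8) ≈ 8.62 m.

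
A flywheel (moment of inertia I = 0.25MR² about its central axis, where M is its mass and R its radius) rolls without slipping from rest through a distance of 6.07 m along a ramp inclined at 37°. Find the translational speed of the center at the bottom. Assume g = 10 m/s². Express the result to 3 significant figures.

v ≈ 7.65 m/s

With I = 0.25MR², the ratio k = I/(MR²) is 0.25.
Pure rolling means v = ωR; then KE = ½Mv² + ½I(v/R)² = ½(1+k)Mv² = (5/8)Mv².
The vertical drop is h = L sinθ = 6.07 × sin37° = 3.653 m.
Setting Mgh = (5/8)Mv² gives v = √(2gh/(1+k)) = √(2·10·3.653/1.25) ≈ 7.65 m/s.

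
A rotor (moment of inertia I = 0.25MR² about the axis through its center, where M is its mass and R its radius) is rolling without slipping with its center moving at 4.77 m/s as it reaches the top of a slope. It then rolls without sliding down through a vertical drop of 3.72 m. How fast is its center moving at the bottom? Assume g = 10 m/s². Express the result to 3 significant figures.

For this body I = 0.25MR², i.e. k = I/(MR²) = 0.25.
The rolling condition ω = v/R makes the rotational term ½I(v/R)² = ½kMv², so KE_total = ½(1+k)Mv² = (5/8)Mv².
Conserving energy between top and bottom: (5/8)Mv² = (5/8)Mv₀² + Mgh, hence v² = v₀² + 2gh/(1+k).
v = √(4.77² + 2×10×3.72/1.25) = √82.27 ≈ 9.07 m/s.

v ≈ 9.07 m/s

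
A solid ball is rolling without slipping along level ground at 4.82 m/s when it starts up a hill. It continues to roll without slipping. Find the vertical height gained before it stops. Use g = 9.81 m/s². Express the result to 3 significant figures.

The moment of inertia is (2/5)MR², giving k ≡ I/(MR²) = 0.4.
Since it rolls without slipping, ω = v/R and KE = ½Mv² + ½Iω² = ½(1+k)Mv² = (7/10)Mv².
All of this converts to potential energy at the highest point: (7/10)Mv₀² = Mgh.
Thus h = (1+k)v₀²/(2g) = 1.4 × 4.82² / (2 × 9.81) ≈ 1.66 m.

h ≈ 1.66 m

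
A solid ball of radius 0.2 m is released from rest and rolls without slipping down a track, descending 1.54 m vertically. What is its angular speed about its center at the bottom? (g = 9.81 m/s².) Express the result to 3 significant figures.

For this body I = (2/5)MR², i.e. k = I/(MR²) = 0.4.
Rolling without slipping gives ω = v/R, so the total kinetic energy is ½Mv² + ½Iω² = ½(1+k)Mv² = (7/10)Mv².
Energy conservation Mgh = ½(1+k)Mv² gives v = √(2gh/(1+k)) = √(2 × 9.81 × 1.54 / 1.4) = 4.646 m/s.
The angular speed follows from ω = v/R = 4.646/0.2 ≈ 23.2 rad/s.

ω ≈ 23.2 rad/s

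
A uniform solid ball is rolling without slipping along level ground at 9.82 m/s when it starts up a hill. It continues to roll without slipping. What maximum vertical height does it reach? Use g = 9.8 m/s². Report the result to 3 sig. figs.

h ≈ 6.89 m

Here I = (2/5)MR², so the shape factor k = I/(MR²) = 0.4.
The rolling condition ω = v/R makes the rotational term ½I(v/R)² = ½kMv², so KE_total = ½(1+k)Mv² = (7/10)Mv².
At the top the kinetic energy is zero, so (7/10)Mv₀² = Mgh.
Thus h = (1+k)v₀²/(2g) = 1.4 × 9.82² / (2 × 9.8) ≈ 6.89 m.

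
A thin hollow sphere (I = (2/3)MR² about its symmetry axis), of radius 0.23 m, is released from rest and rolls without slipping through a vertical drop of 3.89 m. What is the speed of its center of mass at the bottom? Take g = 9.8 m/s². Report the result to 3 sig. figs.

v ≈ 6.76 m/s

The moment of inertia is (2/3)MR², giving k ≡ I/(MR²) = 2/3.
Pure rolling means v = ωR; then KE = ½Mv² + ½I(v/R)² = ½(1+k)Mv² = (5/6)Mv².
Energy conservation: Mgh = (5/6)Mv², so v = √(2gh/(1+k)) = √(2 × 9.8 × 3.89 / 1.667) ≈ 6.76 m/s.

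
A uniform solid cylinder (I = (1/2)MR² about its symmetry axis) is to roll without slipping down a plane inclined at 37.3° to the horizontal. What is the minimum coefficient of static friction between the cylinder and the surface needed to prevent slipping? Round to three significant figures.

μ_min ≈ 0.254

Here I = (1/2)MR², so the shape factor k = I/(MR²) = 0.5.
Newton's second law down the slope: Mg sinθ − f = Ma. The torque equation fR = Iα (with α = a/R) gives f = kMa.
These give a = g sinθ/(1+k) and the required friction f = kMg sinθ/(1+k).
The normal force is N = Mg cosθ, so μ_min = f/N = k tanθ/(1+k).
μ_min = 0.5 × tan37.3° / 1.5 ≈ 0.254.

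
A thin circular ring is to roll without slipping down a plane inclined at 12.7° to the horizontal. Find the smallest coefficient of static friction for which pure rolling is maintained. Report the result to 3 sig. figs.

μ_min ≈ 0.113

Here I = MR², so the shape factor k = I/(MR²) = 1.
Newton's second law down the slope: Mg sinθ − f = Ma. The torque equation fR = Iα (with α = a/R) gives f = kMa.
These give a = g sinθ/(1+k) and the required friction f = kMg sinθ/(1+k).
The normal force is N = Mg cosθ, so μ_min = f/N = k tanθ/(1+k).
μ_min = 1 × tan12.7° / 2 ≈ 0.113.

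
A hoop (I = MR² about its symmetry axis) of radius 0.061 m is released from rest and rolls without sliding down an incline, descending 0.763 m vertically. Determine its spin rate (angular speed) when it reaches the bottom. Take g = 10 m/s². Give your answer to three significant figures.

ω ≈ 45.3 rad/s

The moment of inertia is MR², giving k ≡ I/(MR²) = 1.
Rolling without slipping gives ω = v/R, so the total kinetic energy is ½Mv² + ½Iω² = ½(1+k)Mv² = Mv².
Energy conservation Mgh = ½(1+k)Mv² gives v = √(2gh/(1+k)) = √(2 × 10 × 0.763 / 2) = 2.762 m/s.
The angular speed follows from ω = v/R = 2.762/0.061 ≈ 45.3 rad/s.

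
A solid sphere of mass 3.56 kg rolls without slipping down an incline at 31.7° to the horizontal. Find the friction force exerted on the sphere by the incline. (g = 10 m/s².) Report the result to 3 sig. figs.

f ≈ 5.34 N

The moment of inertia is (2/5)MR², giving k ≡ I/(MR²) = 0.4.
Along the incline Mg sinθ − f = Ma, and torque about the center fR = Iα = kMR²(a/R) gives f = kMa.
Combining, a = g sinθ/(1+k) and f = kMa = kMg sinθ/(1+k).
f = 0.4 × 3.56 × 10 × sin31.7° / 1.4 ≈ 5.34 N.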